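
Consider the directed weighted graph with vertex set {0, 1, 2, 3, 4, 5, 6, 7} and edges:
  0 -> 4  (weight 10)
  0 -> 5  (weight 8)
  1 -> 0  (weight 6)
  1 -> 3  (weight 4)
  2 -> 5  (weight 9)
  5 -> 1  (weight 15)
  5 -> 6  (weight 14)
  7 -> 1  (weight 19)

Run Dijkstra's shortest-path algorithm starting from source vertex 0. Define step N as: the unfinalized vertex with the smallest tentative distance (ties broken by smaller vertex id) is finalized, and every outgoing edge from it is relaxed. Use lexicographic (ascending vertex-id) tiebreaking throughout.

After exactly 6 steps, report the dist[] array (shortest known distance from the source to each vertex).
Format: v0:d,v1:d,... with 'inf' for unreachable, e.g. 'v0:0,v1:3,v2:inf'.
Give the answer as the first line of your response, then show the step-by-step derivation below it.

v0:0,v1:23,v2:inf,v3:27,v4:10,v5:8,v6:22,v7:inf

step 1: dist = v0:0,v1:inf,v2:inf,v3:inf,v4:10,v5:8,v6:inf,v7:inf
step 2: dist = v0:0,v1:23,v2:inf,v3:inf,v4:10,v5:8,v6:22,v7:inf
step 3: dist = v0:0,v1:23,v2:inf,v3:inf,v4:10,v5:8,v6:22,v7:inf
step 4: dist = v0:0,v1:23,v2:inf,v3:inf,v4:10,v5:8,v6:22,v7:inf
step 5: dist = v0:0,v1:23,v2:inf,v3:27,v4:10,v5:8,v6:22,v7:inf
step 6: dist = v0:0,v1:23,v2:inf,v3:27,v4:10,v5:8,v6:22,v7:inf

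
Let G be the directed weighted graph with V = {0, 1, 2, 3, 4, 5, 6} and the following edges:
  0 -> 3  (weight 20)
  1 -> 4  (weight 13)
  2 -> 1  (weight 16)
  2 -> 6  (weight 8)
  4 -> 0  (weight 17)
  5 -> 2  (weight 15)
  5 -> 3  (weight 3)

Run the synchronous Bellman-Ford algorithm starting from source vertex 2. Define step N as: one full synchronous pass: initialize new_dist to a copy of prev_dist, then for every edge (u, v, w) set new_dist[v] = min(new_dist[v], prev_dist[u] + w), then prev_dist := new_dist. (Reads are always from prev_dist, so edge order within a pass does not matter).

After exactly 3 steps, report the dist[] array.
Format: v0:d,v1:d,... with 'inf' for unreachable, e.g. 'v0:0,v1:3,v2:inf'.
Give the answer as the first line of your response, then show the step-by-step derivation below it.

v0:46,v1:16,v2:0,v3:inf,v4:29,v5:inf,v6:8

step 1: dist = v0:inf,v1:16,v2:0,v3:inf,v4:inf,v5:inf,v6:8
step 2: dist = v0:inf,v1:16,v2:0,v3:inf,v4:29,v5:inf,v6:8
step 3: dist = v0:46,v1:16,v2:0,v3:inf,v4:29,v5:inf,v6:8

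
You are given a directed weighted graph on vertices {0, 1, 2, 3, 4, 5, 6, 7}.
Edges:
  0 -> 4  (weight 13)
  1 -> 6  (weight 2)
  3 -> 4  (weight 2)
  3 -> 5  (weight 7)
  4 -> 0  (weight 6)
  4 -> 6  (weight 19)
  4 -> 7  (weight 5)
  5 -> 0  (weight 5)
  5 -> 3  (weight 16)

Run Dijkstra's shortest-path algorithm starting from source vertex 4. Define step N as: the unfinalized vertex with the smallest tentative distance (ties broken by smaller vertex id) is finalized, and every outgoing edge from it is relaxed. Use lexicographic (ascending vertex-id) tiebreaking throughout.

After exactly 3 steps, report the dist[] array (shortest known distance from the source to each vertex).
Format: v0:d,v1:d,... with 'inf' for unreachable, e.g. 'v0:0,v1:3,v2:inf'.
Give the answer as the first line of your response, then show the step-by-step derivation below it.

v0:6,v1:inf,v2:inf,v3:inf,v4:0,v5:inf,v6:19,v7:5

step 1: dist = v0:6,v1:inf,v2:inf,v3:inf,v4:0,v5:inf,v6:19,v7:5
step 2: dist = v0:6,v1:inf,v2:inf,v3:inf,v4:0,v5:inf,v6:19,v7:5
step 3: dist = v0:6,v1:inf,v2:inf,v3:inf,v4:0,v5:inf,v6:19,v7:5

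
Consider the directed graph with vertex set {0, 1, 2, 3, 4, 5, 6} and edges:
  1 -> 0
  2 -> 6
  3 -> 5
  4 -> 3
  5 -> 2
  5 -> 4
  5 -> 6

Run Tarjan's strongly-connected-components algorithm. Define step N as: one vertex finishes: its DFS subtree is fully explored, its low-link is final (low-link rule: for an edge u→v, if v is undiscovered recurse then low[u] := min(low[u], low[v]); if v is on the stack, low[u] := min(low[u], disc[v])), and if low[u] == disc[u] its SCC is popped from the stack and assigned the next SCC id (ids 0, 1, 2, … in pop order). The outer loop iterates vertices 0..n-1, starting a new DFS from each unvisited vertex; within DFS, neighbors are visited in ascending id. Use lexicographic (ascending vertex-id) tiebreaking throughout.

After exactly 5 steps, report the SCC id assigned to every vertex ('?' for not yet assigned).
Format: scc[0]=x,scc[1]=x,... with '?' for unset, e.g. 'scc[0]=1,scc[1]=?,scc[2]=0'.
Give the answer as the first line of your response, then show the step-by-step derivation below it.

scc[0]=0,scc[1]=1,scc[2]=3,scc[3]=?,scc[4]=?,scc[5]=?,scc[6]=2

step 1: low=(low[0]=0,low[1]=?,low[2]=?,low[3]=?,low[4]=?,low[5]=?,low[6]=?); scc=(scc[0]=0,scc[1]=?,scc[2]=?,scc[3]=?,scc[4]=?,scc[5]=?,scc[6]=?)
step 2: low=(low[0]=0,low[1]=1,low[2]=?,low[3]=?,low[4]=?,low[5]=?,low[6]=?); scc=(scc[0]=0,scc[1]=1,scc[2]=?,scc[3]=?,scc[4]=?,scc[5]=?,scc[6]=?)
step 3: low=(low[0]=0,low[1]=1,low[2]=2,low[3]=?,low[4]=?,low[5]=?,low[6]=3); scc=(scc[0]=0,scc[1]=1,scc[2]=?,scc[3]=?,scc[4]=?,scc[5]=?,scc[6]=2)
step 4: low=(low[0]=0,low[1]=1,low[2]=2,low[3]=?,low[4]=?,low[5]=?,low[6]=3); scc=(scc[0]=0,scc[1]=1,scc[2]=3,scc[3]=?,scc[4]=?,scc[5]=?,scc[6]=2)
step 5: low=(low[0]=0,low[1]=1,low[2]=2,low[3]=4,low[4]=4,low[5]=5,low[6]=3); scc=(scc[0]=0,scc[1]=1,scc[2]=3,scc[3]=?,scc[4]=?,scc[5]=?,scc[6]=2)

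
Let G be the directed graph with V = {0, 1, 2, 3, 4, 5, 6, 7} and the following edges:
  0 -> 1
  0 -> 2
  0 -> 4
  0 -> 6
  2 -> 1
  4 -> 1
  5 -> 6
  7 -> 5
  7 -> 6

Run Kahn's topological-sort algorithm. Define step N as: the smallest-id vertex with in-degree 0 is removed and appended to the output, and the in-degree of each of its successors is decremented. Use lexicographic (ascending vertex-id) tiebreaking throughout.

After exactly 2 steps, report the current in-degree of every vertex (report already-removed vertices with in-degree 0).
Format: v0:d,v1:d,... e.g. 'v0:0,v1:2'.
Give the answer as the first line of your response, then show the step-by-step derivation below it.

v0:0,v1:1,v2:0,v3:0,v4:0,v5:1,v6:2,v7:0

step 1: output 0; order=[0]; indeg=(0,2,0,0,0,1,2,0)
step 2: output 2; order=[0,2]; indeg=(0,1,0,0,0,1,2,0)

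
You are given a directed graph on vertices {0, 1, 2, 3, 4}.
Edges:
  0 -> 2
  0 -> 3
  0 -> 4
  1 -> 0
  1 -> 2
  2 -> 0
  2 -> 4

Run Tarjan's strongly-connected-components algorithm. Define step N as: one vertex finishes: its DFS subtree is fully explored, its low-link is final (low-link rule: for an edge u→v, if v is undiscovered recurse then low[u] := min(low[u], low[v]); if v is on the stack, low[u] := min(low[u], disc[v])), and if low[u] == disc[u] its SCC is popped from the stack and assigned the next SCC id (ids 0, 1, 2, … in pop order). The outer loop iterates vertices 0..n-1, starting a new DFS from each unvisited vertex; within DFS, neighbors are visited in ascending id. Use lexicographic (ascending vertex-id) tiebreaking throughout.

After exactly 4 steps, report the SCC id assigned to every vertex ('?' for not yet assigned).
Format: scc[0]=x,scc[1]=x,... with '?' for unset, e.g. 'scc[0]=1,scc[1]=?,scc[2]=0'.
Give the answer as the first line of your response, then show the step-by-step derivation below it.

scc[0]=2,scc[1]=?,scc[2]=2,scc[3]=1,scc[4]=0

step 1: low=(low[0]=0,low[1]=?,low[2]=0,low[3]=?,low[4]=2); scc=(scc[0]=?,scc[1]=?,scc[2]=?,scc[3]=?,scc[4]=0)
step 2: low=(low[0]=0,low[1]=?,low[2]=0,low[3]=?,low[4]=2); scc=(scc[0]=?,scc[1]=?,scc[2]=?,scc[3]=?,scc[4]=0)
step 3: low=(low[0]=0,low[1]=?,low[2]=0,low[3]=3,low[4]=2); scc=(scc[0]=?,scc[1]=?,scc[2]=?,scc[3]=1,scc[4]=0)
step 4: low=(low[0]=0,low[1]=?,low[2]=0,low[3]=3,low[4]=2); scc=(scc[0]=2,scc[1]=?,scc[2]=2,scc[3]=1,scc[4]=0)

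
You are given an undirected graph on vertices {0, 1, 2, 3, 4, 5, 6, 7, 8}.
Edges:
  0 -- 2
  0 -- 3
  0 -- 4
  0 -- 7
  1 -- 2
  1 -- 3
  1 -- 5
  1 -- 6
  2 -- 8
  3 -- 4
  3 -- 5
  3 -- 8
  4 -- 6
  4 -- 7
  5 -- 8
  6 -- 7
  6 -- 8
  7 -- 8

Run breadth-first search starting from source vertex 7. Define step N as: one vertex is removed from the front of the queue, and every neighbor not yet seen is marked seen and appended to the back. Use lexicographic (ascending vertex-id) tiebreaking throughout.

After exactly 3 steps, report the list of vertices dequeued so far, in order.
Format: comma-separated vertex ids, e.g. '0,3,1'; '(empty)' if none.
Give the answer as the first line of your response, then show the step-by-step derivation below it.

7,0,4

step 1: dequeue 7; queue=[0,4,6,8]; order=7
step 2: dequeue 0; queue=[4,6,8,2,3]; order=7,0
step 3: dequeue 4; queue=[6,8,2,3]; order=7,0,4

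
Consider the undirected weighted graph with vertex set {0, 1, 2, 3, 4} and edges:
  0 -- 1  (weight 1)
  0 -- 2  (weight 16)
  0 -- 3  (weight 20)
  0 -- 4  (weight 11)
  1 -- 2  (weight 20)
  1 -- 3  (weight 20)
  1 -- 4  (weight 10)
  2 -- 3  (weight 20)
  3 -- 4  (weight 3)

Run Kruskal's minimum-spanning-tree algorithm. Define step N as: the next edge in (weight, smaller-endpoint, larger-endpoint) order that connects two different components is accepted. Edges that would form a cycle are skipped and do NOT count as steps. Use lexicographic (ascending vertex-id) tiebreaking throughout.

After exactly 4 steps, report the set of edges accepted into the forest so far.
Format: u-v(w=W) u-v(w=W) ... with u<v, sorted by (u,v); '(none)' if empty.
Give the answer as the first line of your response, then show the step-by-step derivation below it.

0-1(w=1) 0-2(w=16) 1-4(w=10) 3-4(w=3)

step 1: add edge 0-1 (w=1); MST = {0-1(w=1)}
step 2: add edge 3-4 (w=3); MST = {0-1(w=1) 3-4(w=3)}
step 3: add edge 1-4 (w=10); MST = {0-1(w=1) 1-4(w=10) 3-4(w=3)}
step 4: add edge 0-2 (w=16); MST = {0-1(w=1) 0-2(w=16) 1-4(w=10) 3-4(w=3)}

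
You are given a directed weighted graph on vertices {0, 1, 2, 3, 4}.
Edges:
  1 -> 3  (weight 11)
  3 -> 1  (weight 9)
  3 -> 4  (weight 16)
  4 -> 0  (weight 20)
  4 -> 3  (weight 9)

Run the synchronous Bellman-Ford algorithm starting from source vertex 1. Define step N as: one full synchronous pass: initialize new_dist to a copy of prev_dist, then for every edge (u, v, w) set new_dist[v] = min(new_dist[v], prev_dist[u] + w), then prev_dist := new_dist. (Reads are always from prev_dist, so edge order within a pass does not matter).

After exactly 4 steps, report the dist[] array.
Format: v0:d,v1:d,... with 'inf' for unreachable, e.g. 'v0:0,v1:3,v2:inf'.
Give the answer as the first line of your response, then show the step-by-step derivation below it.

v0:47,v1:0,v2:inf,v3:11,v4:27

step 1: dist = v0:inf,v1:0,v2:inf,v3:11,v4:inf
step 2: dist = v0:inf,v1:0,v2:inf,v3:11,v4:27
step 3: dist = v0:47,v1:0,v2:inf,v3:11,v4:27
step 4: dist = v0:47,v1:0,v2:inf,v3:11,v4:27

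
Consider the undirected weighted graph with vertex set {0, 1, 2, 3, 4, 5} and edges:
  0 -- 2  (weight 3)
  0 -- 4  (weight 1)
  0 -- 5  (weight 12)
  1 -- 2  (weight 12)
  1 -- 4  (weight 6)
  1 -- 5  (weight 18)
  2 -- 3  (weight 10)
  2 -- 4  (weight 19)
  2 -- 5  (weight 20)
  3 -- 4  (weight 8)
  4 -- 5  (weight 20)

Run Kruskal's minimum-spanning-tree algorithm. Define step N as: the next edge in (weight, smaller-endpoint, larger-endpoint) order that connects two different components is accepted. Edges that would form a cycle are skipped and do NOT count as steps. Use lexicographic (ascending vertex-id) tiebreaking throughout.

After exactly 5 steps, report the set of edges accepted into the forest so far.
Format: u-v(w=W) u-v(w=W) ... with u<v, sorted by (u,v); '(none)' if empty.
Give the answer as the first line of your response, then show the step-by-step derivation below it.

0-2(w=3) 0-4(w=1) 0-5(w=12) 1-4(w=6) 3-4(w=8)

step 1: add edge 0-4 (w=1); MST = {0-4(w=1)}
step 2: add edge 0-2 (w=3); MST = {0-2(w=3) 0-4(w=1)}
step 3: add edge 1-4 (w=6); MST = {0-2(w=3) 0-4(w=1) 1-4(w=6)}
step 4: add edge 3-4 (w=8); MST = {0-2(w=3) 0-4(w=1) 1-4(w=6) 3-4(w=8)}
step 5: add edge 0-5 (w=12); MST = {0-2(w=3) 0-4(w=1) 0-5(w=12) 1-4(w=6) 3-4(w=8)}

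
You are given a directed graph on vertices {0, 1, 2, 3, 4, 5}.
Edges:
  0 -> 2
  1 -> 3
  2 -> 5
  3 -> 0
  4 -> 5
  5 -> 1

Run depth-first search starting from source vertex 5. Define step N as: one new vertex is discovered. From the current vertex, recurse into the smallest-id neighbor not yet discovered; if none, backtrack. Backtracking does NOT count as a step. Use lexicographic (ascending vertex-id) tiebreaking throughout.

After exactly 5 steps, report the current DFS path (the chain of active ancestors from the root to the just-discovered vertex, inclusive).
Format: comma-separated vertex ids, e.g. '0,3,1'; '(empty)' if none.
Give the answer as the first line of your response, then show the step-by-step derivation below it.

5,1,3,0,2

step 1: discover 5; path=5; order=5
step 2: discover 1; path=5>1; order=5,1
step 3: discover 3; path=5>1>3; order=5,1,3
step 4: discover 0; path=5>1>3>0; order=5,1,3,0
step 5: discover 2; path=5>1>3>0>2; order=5,1,3,0,2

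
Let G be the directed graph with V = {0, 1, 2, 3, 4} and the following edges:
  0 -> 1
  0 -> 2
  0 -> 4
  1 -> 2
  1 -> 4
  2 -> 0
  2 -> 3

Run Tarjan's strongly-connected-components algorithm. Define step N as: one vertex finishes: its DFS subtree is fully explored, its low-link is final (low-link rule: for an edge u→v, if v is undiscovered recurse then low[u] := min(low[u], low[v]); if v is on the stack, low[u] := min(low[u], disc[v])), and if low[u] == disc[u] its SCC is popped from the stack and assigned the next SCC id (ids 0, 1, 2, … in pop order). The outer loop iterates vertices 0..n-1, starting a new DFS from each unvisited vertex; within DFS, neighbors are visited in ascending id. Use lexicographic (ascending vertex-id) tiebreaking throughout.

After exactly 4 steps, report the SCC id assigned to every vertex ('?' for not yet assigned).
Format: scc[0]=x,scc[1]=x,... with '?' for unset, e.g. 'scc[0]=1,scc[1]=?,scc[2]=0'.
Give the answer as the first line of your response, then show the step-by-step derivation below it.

scc[0]=?,scc[1]=?,scc[2]=?,scc[3]=0,scc[4]=1

step 1: low=(low[0]=0,low[1]=1,low[2]=0,low[3]=3,low[4]=?); scc=(scc[0]=?,scc[1]=?,scc[2]=?,scc[3]=0,scc[4]=?)
step 2: low=(low[0]=0,low[1]=1,low[2]=0,low[3]=3,low[4]=?); scc=(scc[0]=?,scc[1]=?,scc[2]=?,scc[3]=0,scc[4]=?)
step 3: low=(low[0]=0,low[1]=0,low[2]=0,low[3]=3,low[4]=4); scc=(scc[0]=?,scc[1]=?,scc[2]=?,scc[3]=0,scc[4]=1)
step 4: low=(low[0]=0,low[1]=0,low[2]=0,low[3]=3,low[4]=4); scc=(scc[0]=?,scc[1]=?,scc[2]=?,scc[3]=0,scc[4]=1)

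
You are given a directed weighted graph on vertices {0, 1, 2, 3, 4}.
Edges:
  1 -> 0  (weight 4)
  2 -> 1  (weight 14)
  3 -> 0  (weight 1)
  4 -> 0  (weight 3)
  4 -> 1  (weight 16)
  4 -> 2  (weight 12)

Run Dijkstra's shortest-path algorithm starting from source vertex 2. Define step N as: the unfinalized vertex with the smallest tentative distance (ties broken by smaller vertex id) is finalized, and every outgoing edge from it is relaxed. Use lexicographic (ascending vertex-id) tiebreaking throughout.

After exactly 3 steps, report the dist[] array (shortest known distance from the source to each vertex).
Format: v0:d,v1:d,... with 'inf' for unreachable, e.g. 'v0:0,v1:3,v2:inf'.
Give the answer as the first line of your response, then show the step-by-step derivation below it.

v0:18,v1:14,v2:0,v3:inf,v4:inf

step 1: dist = v0:inf,v1:14,v2:0,v3:inf,v4:inf
step 2: dist = v0:18,v1:14,v2:0,v3:inf,v4:inf
step 3: dist = v0:18,v1:14,v2:0,v3:inf,v4:inf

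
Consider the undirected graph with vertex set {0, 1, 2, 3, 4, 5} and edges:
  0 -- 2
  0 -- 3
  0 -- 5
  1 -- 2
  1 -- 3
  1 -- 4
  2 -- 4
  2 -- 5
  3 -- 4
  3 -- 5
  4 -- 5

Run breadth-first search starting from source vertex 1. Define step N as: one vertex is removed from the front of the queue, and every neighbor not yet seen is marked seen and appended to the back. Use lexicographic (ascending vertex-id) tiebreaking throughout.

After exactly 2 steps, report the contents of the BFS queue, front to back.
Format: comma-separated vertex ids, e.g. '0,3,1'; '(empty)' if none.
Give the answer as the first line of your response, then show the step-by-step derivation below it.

3,4,0,5

step 1: dequeue 1; queue=[2,3,4]; order=1
step 2: dequeue 2; queue=[3,4,0,5]; order=1,2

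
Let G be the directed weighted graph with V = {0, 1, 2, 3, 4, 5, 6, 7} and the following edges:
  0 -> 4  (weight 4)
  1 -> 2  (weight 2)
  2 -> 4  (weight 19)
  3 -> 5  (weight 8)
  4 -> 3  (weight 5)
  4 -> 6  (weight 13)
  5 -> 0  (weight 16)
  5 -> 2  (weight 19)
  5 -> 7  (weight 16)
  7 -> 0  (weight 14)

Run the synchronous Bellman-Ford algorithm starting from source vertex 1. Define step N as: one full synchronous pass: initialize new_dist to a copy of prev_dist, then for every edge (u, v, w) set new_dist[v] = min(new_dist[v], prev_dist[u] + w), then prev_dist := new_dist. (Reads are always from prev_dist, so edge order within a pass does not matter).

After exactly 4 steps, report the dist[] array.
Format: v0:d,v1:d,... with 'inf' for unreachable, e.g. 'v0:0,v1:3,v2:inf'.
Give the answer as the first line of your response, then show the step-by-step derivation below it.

v0:inf,v1:0,v2:2,v3:26,v4:21,v5:34,v6:34,v7:inf

step 1: dist = v0:inf,v1:0,v2:2,v3:inf,v4:inf,v5:inf,v6:inf,v7:inf
step 2: dist = v0:inf,v1:0,v2:2,v3:inf,v4:21,v5:inf,v6:inf,v7:inf
step 3: dist = v0:inf,v1:0,v2:2,v3:26,v4:21,v5:inf,v6:34,v7:inf
step 4: dist = v0:inf,v1:0,v2:2,v3:26,v4:21,v5:34,v6:34,v7:inf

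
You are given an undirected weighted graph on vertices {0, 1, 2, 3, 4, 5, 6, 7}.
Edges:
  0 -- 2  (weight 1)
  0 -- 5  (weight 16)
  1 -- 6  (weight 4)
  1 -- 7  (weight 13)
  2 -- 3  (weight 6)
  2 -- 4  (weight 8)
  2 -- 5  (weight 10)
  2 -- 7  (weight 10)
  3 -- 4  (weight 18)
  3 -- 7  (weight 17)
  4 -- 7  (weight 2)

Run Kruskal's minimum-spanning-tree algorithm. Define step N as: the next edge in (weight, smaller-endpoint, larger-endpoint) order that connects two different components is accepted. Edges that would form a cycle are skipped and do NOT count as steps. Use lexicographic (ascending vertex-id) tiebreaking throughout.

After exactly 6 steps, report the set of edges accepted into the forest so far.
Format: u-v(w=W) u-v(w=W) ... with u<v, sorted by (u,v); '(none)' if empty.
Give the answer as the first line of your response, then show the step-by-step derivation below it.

0-2(w=1) 1-6(w=4) 2-3(w=6) 2-4(w=8) 2-5(w=10) 4-7(w=2)

step 1: add edge 0-2 (w=1); MST = {0-2(w=1)}
step 2: add edge 4-7 (w=2); MST = {0-2(w=1) 4-7(w=2)}
step 3: add edge 1-6 (w=4); MST = {0-2(w=1) 1-6(w=4) 4-7(w=2)}
step 4: add edge 2-3 (w=6); MST = {0-2(w=1) 1-6(w=4) 2-3(w=6) 4-7(w=2)}
step 5: add edge 2-4 (w=8); MST = {0-2(w=1) 1-6(w=4) 2-3(w=6) 2-4(w=8) 4-7(w=2)}
step 6: add edge 2-5 (w=10); MST = {0-2(w=1) 1-6(w=4) 2-3(w=6) 2-4(w=8) 2-5(w=10) 4-7(w=2)}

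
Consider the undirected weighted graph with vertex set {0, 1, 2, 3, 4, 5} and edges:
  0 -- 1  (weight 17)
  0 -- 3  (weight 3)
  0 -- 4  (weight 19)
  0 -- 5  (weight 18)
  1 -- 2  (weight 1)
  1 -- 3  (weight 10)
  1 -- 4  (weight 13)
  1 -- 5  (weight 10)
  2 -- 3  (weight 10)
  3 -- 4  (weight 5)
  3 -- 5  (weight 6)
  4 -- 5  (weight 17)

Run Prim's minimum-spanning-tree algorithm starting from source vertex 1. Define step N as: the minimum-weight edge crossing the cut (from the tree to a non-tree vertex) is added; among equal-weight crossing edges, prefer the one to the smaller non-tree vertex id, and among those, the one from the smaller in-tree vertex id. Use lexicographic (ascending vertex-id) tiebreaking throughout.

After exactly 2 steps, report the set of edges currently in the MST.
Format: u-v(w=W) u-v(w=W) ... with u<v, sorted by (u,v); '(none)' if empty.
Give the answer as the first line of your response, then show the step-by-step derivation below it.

1-2(w=1) 1-3(w=10)

step 1: add edge 1-2 (w=1); MST = {1-2(w=1)}
step 2: add edge 1-3 (w=10); MST = {1-2(w=1) 1-3(w=10)}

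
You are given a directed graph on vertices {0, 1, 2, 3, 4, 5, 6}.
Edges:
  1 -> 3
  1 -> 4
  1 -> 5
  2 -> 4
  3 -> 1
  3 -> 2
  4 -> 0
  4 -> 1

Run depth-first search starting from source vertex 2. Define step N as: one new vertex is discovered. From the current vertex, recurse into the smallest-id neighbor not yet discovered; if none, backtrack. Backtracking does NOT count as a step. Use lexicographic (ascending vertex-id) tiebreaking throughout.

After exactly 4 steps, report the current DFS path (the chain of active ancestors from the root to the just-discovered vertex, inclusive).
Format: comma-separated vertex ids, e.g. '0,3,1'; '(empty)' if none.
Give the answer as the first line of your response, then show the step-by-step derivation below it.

2,4,1

step 1: discover 2; path=2; order=2
step 2: discover 4; path=2>4; order=2,4
step 3: discover 0; path=2>4>0; order=2,4,0
step 4: discover 1; path=2>4>1; order=2,4,0,1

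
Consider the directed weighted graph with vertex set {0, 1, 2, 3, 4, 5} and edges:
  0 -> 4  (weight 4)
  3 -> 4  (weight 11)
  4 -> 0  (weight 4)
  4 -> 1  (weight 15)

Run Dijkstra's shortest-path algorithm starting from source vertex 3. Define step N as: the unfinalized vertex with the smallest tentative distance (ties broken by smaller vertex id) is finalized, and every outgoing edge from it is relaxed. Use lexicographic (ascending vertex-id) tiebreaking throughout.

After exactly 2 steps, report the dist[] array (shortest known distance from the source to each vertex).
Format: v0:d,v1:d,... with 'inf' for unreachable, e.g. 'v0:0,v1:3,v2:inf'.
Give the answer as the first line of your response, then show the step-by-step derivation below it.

v0:15,v1:26,v2:inf,v3:0,v4:11,v5:inf

step 1: dist = v0:inf,v1:inf,v2:inf,v3:0,v4:11,v5:inf
step 2: dist = v0:15,v1:26,v2:inf,v3:0,v4:11,v5:inf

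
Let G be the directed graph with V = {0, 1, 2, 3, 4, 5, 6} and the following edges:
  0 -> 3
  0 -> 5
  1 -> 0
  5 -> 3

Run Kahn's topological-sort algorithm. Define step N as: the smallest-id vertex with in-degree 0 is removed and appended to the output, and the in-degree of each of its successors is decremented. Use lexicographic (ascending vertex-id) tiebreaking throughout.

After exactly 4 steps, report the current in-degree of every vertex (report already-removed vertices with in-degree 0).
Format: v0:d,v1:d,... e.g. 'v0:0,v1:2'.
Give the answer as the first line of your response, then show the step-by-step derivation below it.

v0:0,v1:0,v2:0,v3:1,v4:0,v5:0,v6:0

step 1: output 1; order=[1]; indeg=(0,0,0,2,0,1,0)
step 2: output 0; order=[1,0]; indeg=(0,0,0,1,0,0,0)
step 3: output 2; order=[1,0,2]; indeg=(0,0,0,1,0,0,0)
step 4: output 4; order=[1,0,2,4]; indeg=(0,0,0,1,0,0,0)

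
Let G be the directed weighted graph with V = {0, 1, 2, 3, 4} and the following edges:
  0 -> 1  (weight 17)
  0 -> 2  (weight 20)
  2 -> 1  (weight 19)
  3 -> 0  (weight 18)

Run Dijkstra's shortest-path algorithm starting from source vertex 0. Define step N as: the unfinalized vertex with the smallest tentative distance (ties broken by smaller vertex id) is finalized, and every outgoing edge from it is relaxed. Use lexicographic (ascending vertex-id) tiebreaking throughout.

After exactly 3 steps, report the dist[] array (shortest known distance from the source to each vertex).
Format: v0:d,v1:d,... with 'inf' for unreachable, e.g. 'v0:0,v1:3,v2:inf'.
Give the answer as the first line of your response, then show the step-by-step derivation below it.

v0:0,v1:17,v2:20,v3:inf,v4:inf

step 1: dist = v0:0,v1:17,v2:20,v3:inf,v4:inf
step 2: dist = v0:0,v1:17,v2:20,v3:inf,v4:inf
step 3: dist = v0:0,v1:17,v2:20,v3:inf,v4:inf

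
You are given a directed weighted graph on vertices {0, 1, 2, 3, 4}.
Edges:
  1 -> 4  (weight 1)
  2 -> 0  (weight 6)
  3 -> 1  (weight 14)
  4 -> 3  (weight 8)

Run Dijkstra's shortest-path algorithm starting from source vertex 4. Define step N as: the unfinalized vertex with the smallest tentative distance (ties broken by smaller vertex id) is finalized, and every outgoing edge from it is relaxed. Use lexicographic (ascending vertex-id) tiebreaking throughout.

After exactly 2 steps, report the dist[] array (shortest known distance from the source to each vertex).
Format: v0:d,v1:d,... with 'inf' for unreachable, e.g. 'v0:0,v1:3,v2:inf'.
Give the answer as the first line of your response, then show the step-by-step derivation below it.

v0:inf,v1:22,v2:inf,v3:8,v4:0

step 1: dist = v0:inf,v1:inf,v2:inf,v3:8,v4:0
step 2: dist = v0:inf,v1:22,v2:inf,v3:8,v4:0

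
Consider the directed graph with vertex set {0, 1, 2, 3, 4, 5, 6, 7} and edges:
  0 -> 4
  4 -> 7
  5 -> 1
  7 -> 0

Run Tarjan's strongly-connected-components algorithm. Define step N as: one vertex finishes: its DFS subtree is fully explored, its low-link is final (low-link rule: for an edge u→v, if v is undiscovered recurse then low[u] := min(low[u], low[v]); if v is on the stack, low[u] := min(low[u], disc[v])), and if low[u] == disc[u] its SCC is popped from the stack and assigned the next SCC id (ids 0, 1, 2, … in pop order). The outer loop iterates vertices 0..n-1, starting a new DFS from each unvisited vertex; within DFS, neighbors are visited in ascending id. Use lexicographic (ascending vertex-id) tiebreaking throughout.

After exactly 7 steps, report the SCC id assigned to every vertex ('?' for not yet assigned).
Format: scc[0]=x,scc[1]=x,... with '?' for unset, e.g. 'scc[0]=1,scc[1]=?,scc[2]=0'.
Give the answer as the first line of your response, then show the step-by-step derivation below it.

scc[0]=0,scc[1]=1,scc[2]=2,scc[3]=3,scc[4]=0,scc[5]=4,scc[6]=?,scc[7]=0

step 1: low=(low[0]=0,low[1]=?,low[2]=?,low[3]=?,low[4]=1,low[5]=?,low[6]=?,low[7]=0); scc=(scc[0]=?,scc[1]=?,scc[2]=?,scc[3]=?,scc[4]=?,scc[5]=?,scc[6]=?,scc[7]=?)
step 2: low=(low[0]=0,low[1]=?,low[2]=?,low[3]=?,low[4]=0,low[5]=?,low[6]=?,low[7]=0); scc=(scc[0]=?,scc[1]=?,scc[2]=?,scc[3]=?,scc[4]=?,scc[5]=?,scc[6]=?,scc[7]=?)
step 3: low=(low[0]=0,low[1]=?,low[2]=?,low[3]=?,low[4]=0,low[5]=?,low[6]=?,low[7]=0); scc=(scc[0]=0,scc[1]=?,scc[2]=?,scc[3]=?,scc[4]=0,scc[5]=?,scc[6]=?,scc[7]=0)
step 4: low=(low[0]=0,low[1]=3,low[2]=?,low[3]=?,low[4]=0,low[5]=?,low[6]=?,low[7]=0); scc=(scc[0]=0,scc[1]=1,scc[2]=?,scc[3]=?,scc[4]=0,scc[5]=?,scc[6]=?,scc[7]=0)
step 5: low=(low[0]=0,low[1]=3,low[2]=4,low[3]=?,low[4]=0,low[5]=?,low[6]=?,low[7]=0); scc=(scc[0]=0,scc[1]=1,scc[2]=2,scc[3]=?,scc[4]=0,scc[5]=?,scc[6]=?,scc[7]=0)
step 6: low=(low[0]=0,low[1]=3,low[2]=4,low[3]=5,low[4]=0,low[5]=?,low[6]=?,low[7]=0); scc=(scc[0]=0,scc[1]=1,scc[2]=2,scc[3]=3,scc[4]=0,scc[5]=?,scc[6]=?,scc[7]=0)
step 7: low=(low[0]=0,low[1]=3,low[2]=4,low[3]=5,low[4]=0,low[5]=6,low[6]=?,low[7]=0); scc=(scc[0]=0,scc[1]=1,scc[2]=2,scc[3]=3,scc[4]=0,scc[5]=4,scc[6]=?,scc[7]=0)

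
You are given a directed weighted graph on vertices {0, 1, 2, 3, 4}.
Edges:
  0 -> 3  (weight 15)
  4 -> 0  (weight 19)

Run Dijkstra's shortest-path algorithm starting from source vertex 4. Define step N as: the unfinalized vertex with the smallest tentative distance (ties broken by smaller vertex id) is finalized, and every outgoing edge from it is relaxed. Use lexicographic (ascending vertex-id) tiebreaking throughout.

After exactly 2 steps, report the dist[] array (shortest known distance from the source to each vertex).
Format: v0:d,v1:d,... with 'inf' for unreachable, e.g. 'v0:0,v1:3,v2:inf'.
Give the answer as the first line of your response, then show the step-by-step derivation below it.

v0:19,v1:inf,v2:inf,v3:34,v4:0

step 1: dist = v0:19,v1:inf,v2:inf,v3:inf,v4:0
step 2: dist = v0:19,v1:inf,v2:inf,v3:34,v4:0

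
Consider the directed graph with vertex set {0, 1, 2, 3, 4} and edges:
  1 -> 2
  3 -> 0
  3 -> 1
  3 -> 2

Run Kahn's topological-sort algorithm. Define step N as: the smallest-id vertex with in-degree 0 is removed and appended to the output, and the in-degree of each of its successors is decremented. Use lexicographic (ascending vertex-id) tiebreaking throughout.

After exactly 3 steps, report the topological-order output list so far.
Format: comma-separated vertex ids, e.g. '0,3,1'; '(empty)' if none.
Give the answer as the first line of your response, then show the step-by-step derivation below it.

3,0,1

step 1: output 3; order=[3]; indeg=(0,0,1,0,0)
step 2: output 0; order=[3,0]; indeg=(0,0,1,0,0)
step 3: output 1; order=[3,0,1]; indeg=(0,0,0,0,0)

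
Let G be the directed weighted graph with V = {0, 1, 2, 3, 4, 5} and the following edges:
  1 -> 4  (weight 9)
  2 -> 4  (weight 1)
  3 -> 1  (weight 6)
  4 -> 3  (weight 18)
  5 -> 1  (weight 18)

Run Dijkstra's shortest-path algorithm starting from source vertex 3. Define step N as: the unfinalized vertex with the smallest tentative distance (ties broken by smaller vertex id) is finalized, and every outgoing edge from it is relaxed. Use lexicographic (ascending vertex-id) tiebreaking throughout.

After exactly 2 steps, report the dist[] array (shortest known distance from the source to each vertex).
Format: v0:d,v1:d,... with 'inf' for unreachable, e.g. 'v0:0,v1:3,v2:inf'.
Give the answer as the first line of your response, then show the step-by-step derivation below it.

v0:inf,v1:6,v2:inf,v3:0,v4:15,v5:inf

step 1: dist = v0:inf,v1:6,v2:inf,v3:0,v4:inf,v5:inf
step 2: dist = v0:inf,v1:6,v2:inf,v3:0,v4:15,v5:inf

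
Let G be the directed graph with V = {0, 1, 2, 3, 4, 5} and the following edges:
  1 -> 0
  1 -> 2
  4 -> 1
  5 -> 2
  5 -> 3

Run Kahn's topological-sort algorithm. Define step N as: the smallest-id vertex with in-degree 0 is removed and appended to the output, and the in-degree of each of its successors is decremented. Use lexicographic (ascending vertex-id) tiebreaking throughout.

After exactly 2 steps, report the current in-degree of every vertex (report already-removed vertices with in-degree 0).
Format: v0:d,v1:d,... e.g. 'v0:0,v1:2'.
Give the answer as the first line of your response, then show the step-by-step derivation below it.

v0:0,v1:0,v2:1,v3:1,v4:0,v5:0

step 1: output 4; order=[4]; indeg=(1,0,2,1,0,0)
step 2: output 1; order=[4,1]; indeg=(0,0,1,1,0,0)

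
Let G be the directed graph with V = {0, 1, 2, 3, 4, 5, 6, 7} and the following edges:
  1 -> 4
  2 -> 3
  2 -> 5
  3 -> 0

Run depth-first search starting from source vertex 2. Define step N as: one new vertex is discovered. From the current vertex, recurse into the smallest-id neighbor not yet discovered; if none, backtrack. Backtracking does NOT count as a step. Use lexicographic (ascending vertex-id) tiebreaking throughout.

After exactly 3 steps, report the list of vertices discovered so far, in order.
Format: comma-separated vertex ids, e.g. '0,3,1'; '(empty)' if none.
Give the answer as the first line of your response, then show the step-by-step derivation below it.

2,3,0

step 1: discover 2; path=2; order=2
step 2: discover 3; path=2>3; order=2,3
step 3: discover 0; path=2>3>0; order=2,3,0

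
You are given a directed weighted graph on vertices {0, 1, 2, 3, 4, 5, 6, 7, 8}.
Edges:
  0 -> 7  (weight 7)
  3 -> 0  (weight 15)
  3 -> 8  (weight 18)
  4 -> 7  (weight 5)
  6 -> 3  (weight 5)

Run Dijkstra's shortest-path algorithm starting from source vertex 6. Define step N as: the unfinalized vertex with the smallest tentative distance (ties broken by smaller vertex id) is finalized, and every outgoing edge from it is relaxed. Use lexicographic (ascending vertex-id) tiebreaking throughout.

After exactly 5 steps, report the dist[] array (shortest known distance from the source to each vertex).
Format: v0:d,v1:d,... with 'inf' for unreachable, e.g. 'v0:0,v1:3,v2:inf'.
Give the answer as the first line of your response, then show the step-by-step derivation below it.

v0:20,v1:inf,v2:inf,v3:5,v4:inf,v5:inf,v6:0,v7:27,v8:23

step 1: dist = v0:inf,v1:inf,v2:inf,v3:5,v4:inf,v5:inf,v6:0,v7:inf,v8:inf
step 2: dist = v0:20,v1:inf,v2:inf,v3:5,v4:inf,v5:inf,v6:0,v7:inf,v8:23
step 3: dist = v0:20,v1:inf,v2:inf,v3:5,v4:inf,v5:inf,v6:0,v7:27,v8:23
step 4: dist = v0:20,v1:inf,v2:inf,v3:5,v4:inf,v5:inf,v6:0,v7:27,v8:23
step 5: dist = v0:20,v1:inf,v2:inf,v3:5,v4:inf,v5:inf,v6:0,v7:27,v8:23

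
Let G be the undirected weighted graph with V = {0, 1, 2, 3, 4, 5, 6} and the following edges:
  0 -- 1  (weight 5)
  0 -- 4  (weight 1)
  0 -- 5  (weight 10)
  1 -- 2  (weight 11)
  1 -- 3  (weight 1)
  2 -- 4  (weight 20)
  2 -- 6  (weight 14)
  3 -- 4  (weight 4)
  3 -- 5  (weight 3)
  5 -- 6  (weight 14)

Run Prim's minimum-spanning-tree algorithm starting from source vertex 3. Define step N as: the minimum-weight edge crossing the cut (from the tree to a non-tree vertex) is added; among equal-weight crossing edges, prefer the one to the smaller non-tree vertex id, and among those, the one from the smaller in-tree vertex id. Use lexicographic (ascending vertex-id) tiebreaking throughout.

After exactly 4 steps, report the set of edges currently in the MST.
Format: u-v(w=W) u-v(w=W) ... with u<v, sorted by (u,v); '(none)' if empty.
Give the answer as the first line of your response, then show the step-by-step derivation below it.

0-4(w=1) 1-3(w=1) 3-4(w=4) 3-5(w=3)

step 1: add edge 1-3 (w=1); MST = {1-3(w=1)}
step 2: add edge 3-5 (w=3); MST = {1-3(w=1) 3-5(w=3)}
step 3: add edge 3-4 (w=4); MST = {1-3(w=1) 3-4(w=4) 3-5(w=3)}
step 4: add edge 0-4 (w=1); MST = {0-4(w=1) 1-3(w=1) 3-4(w=4) 3-5(w=3)}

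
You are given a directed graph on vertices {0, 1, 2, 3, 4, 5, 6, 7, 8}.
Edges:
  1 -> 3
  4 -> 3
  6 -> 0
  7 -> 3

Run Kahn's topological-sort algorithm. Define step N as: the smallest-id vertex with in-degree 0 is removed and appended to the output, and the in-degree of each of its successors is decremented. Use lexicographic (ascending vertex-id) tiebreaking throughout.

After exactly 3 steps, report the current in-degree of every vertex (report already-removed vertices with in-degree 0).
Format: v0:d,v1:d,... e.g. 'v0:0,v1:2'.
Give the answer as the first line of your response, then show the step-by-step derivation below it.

v0:1,v1:0,v2:0,v3:1,v4:0,v5:0,v6:0,v7:0,v8:0

step 1: output 1; order=[1]; indeg=(1,0,0,2,0,0,0,0,0)
step 2: output 2; order=[1,2]; indeg=(1,0,0,2,0,0,0,0,0)
step 3: output 4; order=[1,2,4]; indeg=(1,0,0,1,0,0,0,0,0)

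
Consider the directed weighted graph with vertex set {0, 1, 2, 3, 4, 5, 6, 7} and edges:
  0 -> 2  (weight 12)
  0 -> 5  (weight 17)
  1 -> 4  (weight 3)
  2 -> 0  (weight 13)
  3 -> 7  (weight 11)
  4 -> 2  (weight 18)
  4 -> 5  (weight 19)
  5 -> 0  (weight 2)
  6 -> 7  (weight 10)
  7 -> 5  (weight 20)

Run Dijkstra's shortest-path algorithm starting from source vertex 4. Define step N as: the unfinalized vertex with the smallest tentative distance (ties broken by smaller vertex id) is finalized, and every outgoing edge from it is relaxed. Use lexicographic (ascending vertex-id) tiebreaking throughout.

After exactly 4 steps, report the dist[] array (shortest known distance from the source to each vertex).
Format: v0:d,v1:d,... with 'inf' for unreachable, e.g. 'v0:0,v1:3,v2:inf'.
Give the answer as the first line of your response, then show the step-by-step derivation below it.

v0:21,v1:inf,v2:18,v3:inf,v4:0,v5:19,v6:inf,v7:inf

step 1: dist = v0:inf,v1:inf,v2:18,v3:inf,v4:0,v5:19,v6:inf,v7:inf
step 2: dist = v0:31,v1:inf,v2:18,v3:inf,v4:0,v5:19,v6:inf,v7:inf
step 3: dist = v0:21,v1:inf,v2:18,v3:inf,v4:0,v5:19,v6:inf,v7:inf
step 4: dist = v0:21,v1:inf,v2:18,v3:inf,v4:0,v5:19,v6:inf,v7:inf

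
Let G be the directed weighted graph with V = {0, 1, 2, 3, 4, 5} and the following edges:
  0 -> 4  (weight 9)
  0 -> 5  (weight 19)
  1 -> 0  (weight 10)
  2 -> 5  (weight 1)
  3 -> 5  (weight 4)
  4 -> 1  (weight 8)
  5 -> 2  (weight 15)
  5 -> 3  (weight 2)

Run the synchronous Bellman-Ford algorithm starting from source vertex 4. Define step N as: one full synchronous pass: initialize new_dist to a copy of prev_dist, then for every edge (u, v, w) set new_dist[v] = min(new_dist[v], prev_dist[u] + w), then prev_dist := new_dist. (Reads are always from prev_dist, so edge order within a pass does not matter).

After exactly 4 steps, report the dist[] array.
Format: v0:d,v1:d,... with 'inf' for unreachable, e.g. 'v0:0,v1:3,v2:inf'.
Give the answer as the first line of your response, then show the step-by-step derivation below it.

v0:18,v1:8,v2:52,v3:39,v4:0,v5:37

step 1: dist = v0:inf,v1:8,v2:inf,v3:inf,v4:0,v5:inf
step 2: dist = v0:18,v1:8,v2:inf,v3:inf,v4:0,v5:inf
step 3: dist = v0:18,v1:8,v2:inf,v3:inf,v4:0,v5:37
step 4: dist = v0:18,v1:8,v2:52,v3:39,v4:0,v5:37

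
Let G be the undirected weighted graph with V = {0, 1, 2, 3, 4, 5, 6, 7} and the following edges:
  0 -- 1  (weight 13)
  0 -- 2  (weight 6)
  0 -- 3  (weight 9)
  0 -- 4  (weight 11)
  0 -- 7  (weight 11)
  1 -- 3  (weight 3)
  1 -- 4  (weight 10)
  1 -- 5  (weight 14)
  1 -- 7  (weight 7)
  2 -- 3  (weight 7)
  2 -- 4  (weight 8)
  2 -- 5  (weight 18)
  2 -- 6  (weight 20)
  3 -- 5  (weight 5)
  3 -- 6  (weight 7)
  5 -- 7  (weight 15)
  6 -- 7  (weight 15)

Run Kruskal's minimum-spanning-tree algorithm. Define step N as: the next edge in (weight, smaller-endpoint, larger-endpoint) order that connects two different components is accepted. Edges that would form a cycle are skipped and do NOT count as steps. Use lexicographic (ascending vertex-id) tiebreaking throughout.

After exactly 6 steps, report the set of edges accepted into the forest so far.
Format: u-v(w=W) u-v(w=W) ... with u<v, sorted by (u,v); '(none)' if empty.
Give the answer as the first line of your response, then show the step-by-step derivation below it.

0-2(w=6) 1-3(w=3) 1-7(w=7) 2-3(w=7) 3-5(w=5) 3-6(w=7)

step 1: add edge 1-3 (w=3); MST = {1-3(w=3)}
step 2: add edge 3-5 (w=5); MST = {1-3(w=3) 3-5(w=5)}
step 3: add edge 0-2 (w=6); MST = {0-2(w=6) 1-3(w=3) 3-5(w=5)}
step 4: add edge 1-7 (w=7); MST = {0-2(w=6) 1-3(w=3) 1-7(w=7) 3-5(w=5)}
step 5: add edge 2-3 (w=7); MST = {0-2(w=6) 1-3(w=3) 1-7(w=7) 2-3(w=7) 3-5(w=5)}
step 6: add edge 3-6 (w=7); MST = {0-2(w=6) 1-3(w=3) 1-7(w=7) 2-3(w=7) 3-5(w=5) 3-6(w=7)}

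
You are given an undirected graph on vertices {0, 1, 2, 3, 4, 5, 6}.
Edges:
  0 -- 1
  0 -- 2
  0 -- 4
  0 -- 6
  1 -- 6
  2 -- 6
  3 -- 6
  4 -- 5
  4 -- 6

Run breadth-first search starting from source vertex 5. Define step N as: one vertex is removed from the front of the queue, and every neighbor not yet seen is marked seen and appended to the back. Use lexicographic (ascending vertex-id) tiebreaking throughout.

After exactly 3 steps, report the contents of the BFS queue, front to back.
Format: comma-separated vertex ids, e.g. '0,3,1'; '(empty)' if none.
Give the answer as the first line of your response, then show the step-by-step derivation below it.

6,1,2

step 1: dequeue 5; queue=[4]; order=5
step 2: dequeue 4; queue=[0,6]; order=5,4
step 3: dequeue 0; queue=[6,1,2]; order=5,4,0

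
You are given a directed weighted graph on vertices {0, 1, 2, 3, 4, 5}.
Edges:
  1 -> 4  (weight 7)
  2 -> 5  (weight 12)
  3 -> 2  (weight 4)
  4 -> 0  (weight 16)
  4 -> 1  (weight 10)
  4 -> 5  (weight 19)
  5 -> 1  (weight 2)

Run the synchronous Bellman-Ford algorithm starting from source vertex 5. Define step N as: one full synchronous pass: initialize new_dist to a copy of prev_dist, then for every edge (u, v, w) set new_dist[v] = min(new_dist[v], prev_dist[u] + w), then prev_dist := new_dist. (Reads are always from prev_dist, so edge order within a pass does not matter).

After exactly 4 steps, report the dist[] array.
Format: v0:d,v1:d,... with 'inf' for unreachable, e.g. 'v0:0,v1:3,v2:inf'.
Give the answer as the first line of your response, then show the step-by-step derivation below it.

v0:25,v1:2,v2:inf,v3:inf,v4:9,v5:0

step 1: dist = v0:inf,v1:2,v2:inf,v3:inf,v4:inf,v5:0
step 2: dist = v0:inf,v1:2,v2:inf,v3:inf,v4:9,v5:0
step 3: dist = v0:25,v1:2,v2:inf,v3:inf,v4:9,v5:0
step 4: dist = v0:25,v1:2,v2:inf,v3:inf,v4:9,v5:0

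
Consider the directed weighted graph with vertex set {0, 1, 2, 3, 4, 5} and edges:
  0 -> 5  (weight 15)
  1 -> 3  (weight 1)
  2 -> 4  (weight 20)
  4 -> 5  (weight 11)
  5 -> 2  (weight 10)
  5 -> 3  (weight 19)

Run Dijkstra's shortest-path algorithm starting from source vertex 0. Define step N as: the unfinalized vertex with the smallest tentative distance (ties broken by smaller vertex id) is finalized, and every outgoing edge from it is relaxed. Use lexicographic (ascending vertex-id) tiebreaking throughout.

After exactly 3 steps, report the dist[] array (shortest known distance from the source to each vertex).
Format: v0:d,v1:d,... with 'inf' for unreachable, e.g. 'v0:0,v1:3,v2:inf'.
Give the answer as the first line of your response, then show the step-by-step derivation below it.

v0:0,v1:inf,v2:25,v3:34,v4:45,v5:15

step 1: dist = v0:0,v1:inf,v2:inf,v3:inf,v4:inf,v5:15
step 2: dist = v0:0,v1:inf,v2:25,v3:34,v4:inf,v5:15
step 3: dist = v0:0,v1:inf,v2:25,v3:34,v4:45,v5:15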